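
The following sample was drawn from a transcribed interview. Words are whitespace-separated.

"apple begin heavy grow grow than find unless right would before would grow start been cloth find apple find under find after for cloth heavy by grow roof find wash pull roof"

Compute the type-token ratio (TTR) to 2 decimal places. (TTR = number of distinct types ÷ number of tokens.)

0.63

N = 32 tokens, V = 20 types.
TTR = V / N = 20 / 32 = 0.63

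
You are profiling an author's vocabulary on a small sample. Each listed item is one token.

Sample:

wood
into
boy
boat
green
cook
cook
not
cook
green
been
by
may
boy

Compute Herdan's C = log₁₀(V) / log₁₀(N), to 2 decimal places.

0.87

N = 14, V = 10.
log₁₀(V) = 1.000000, log₁₀(N) = 1.146128
C = 1.000000 / 1.146128 = 0.87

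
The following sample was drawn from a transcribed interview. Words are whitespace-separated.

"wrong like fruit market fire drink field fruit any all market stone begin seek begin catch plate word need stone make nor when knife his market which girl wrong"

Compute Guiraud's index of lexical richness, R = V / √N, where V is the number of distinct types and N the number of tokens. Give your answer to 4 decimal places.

N = 29, V = 23.
√N = 5.385165
R = 23 / 5.385165 = 4.2710

4.2710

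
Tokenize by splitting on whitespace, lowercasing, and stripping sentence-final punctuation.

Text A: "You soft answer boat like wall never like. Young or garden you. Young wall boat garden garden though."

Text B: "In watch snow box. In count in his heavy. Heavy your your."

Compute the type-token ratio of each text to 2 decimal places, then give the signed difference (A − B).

-0.06

TTR(A) = 11/18 = 0.61
TTR(B) = 8/12 = 0.67
Difference = 0.61 − 0.67 = -0.06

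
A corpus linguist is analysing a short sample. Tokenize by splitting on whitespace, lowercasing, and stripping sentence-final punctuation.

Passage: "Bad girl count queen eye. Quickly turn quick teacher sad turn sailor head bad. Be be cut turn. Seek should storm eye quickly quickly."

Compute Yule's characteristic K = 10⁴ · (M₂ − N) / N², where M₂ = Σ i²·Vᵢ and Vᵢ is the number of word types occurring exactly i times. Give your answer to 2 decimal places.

312.50

Frequencies: quickly:3, turn:3, bad:2, eye:2, be:2, girl:1, count:1, queen:1, quick:1, teacher:1, sad:1, sailor:1, head:1, cut:1, seek:1, should:1, storm:1
N = 24. Frequency spectrum: V_1=12, V_2=3, V_3=2
M₂ = 1²·12 + 2²·3 + 3²·2 = 42
K = 10000 × (42 − 24) / 24² = 312.50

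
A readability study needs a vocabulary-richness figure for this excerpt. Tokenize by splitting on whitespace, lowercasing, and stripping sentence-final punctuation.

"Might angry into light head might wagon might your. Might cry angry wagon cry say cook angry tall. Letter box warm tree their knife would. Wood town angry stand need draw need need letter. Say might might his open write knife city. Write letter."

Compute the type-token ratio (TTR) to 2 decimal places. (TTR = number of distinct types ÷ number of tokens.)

N = 44 tokens, V = 27 types.
TTR = V / N = 27 / 44 = 0.61

0.61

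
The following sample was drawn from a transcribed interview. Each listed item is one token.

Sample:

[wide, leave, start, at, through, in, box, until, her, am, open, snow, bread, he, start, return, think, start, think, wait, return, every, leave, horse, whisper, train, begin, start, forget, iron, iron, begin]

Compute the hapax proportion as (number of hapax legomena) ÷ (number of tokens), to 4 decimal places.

0.5625

Frequencies: start:4, leave:2, return:2, think:2, begin:2, iron:2, wide:1, at:1, through:1, in:1, box:1, until:1, her:1, am:1, open:1, snow:1, bread:1, he:1, wait:1, every:1, … (4 more, each freq 1)
Hapax count = 18; token count = 32.
Ratio = 18 / 32 = 0.5625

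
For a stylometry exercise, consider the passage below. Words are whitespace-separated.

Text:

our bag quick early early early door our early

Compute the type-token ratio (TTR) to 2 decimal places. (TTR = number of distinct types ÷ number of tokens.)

0.56

N = 9 tokens, V = 5 types.
TTR = V / N = 5 / 9 = 0.56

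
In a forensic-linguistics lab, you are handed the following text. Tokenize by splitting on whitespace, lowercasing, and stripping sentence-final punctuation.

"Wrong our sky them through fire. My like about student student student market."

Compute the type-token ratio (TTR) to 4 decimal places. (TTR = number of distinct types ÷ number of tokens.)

N = 13 tokens, V = 11 types.
TTR = V / N = 11 / 13 = 0.8462

0.8462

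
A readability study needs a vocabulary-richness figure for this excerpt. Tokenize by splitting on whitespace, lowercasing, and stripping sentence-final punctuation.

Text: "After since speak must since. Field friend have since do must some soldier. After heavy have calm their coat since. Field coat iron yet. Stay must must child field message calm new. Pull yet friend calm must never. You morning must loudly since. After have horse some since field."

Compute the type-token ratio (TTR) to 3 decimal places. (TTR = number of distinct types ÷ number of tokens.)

N = 49 tokens, V = 26 types.
TTR = V / N = 26 / 49 = 0.531

0.531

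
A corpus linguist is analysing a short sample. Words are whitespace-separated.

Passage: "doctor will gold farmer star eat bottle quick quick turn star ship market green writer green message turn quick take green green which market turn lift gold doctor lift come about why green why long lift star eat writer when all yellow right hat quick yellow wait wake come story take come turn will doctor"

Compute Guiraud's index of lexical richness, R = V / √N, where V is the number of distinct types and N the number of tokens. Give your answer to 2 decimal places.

3.91

N = 55, V = 29.
√N = 7.416198
R = 29 / 7.416198 = 3.91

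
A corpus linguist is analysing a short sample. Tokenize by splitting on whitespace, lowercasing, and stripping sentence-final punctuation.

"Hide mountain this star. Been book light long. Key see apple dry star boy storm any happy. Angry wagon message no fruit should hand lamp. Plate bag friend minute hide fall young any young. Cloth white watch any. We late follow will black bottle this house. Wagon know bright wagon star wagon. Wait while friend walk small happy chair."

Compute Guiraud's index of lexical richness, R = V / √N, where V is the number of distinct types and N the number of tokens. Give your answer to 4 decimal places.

N = 59, V = 47.
√N = 7.681146
R = 47 / 7.681146 = 6.1189

6.1189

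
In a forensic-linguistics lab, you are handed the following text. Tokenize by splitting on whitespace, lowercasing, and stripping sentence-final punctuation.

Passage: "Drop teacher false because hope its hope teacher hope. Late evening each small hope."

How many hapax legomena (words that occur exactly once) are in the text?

8

Frequencies: hope:4, teacher:2, drop:1, false:1, because:1, its:1, late:1, evening:1, each:1, small:1
Hapax (freq=1): because, drop, each, evening, false, its, late, small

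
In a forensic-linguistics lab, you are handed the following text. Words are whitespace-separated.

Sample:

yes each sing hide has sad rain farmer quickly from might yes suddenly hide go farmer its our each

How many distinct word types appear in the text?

Distinct types: {each, farmer, from, go, has, hide, its, might, our, quickly, rain, sad, sing, suddenly, yes}
V = 15

15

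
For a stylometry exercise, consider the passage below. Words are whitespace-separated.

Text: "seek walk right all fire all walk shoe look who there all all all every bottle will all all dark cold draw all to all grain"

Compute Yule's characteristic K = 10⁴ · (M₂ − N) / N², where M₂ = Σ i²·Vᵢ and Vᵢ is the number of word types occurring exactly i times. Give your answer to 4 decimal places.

Frequencies: all:9, walk:2, seek:1, right:1, fire:1, shoe:1, look:1, who:1, there:1, every:1, bottle:1, will:1, dark:1, cold:1, draw:1, to:1, grain:1
N = 26. Frequency spectrum: V_1=15, V_2=1, V_9=1
M₂ = 1²·15 + 2²·1 + 9²·1 = 100
K = 10000 × (100 − 26) / 26² = 1094.6746

1094.6746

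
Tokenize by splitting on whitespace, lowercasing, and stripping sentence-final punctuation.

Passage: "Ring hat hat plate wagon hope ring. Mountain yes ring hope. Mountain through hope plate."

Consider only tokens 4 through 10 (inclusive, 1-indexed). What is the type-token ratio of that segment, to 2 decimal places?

Segment tokens 4–10: plate, wagon, hope, ring, mountain, yes, ring
Segment N = 7, segment V = 6.
TTR = 6 / 7 = 0.86

0.86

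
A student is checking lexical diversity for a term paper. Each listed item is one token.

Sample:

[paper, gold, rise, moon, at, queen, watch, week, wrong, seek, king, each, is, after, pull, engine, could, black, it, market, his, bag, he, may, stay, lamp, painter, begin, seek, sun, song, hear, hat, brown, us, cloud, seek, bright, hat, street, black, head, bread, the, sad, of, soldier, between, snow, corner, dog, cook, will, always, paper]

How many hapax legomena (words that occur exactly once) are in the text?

Frequencies: seek:3, paper:2, black:2, hat:2, gold:1, rise:1, moon:1, at:1, queen:1, watch:1, week:1, wrong:1, king:1, each:1, is:1, after:1, pull:1, engine:1, could:1, it:1, … (30 more, each freq 1)
Hapax (freq=1): after, always, at, bag, begin, between, bread, bright, brown, cloud, cook, corner, could, dog, each, engine, gold, he, head, hear, his, is, it, king, lamp, market, may, moon, of, painter, pull, queen, rise, sad, snow, soldier, song, stay, street, sun, the, us, watch, week, will, wrong

46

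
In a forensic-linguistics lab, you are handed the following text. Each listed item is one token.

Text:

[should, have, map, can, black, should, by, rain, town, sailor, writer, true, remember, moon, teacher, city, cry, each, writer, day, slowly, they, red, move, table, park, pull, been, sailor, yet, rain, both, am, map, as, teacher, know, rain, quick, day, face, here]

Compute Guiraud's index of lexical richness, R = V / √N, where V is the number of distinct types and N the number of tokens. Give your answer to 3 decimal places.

N = 42, V = 34.
√N = 6.480741
R = 34 / 6.480741 = 5.246

5.246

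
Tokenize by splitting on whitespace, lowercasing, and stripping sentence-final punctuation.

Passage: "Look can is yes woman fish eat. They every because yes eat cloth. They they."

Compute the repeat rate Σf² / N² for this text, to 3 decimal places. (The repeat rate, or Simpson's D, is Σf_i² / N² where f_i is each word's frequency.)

Frequencies: they:3, yes:2, eat:2, look:1, can:1, is:1, woman:1, fish:1, every:1, because:1, cloth:1
Σf² = 25; N² = 225
Repeat rate = 25 / 225 = 0.111

0.111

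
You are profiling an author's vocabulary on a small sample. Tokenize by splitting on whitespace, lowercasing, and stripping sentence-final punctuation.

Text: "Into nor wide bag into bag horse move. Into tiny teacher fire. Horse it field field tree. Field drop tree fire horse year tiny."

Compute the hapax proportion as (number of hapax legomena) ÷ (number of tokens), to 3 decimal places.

0.292

Frequencies: into:3, horse:3, field:3, bag:2, tiny:2, fire:2, tree:2, nor:1, wide:1, move:1, teacher:1, it:1, drop:1, year:1
Hapax count = 7; token count = 24.
Ratio = 7 / 24 = 0.292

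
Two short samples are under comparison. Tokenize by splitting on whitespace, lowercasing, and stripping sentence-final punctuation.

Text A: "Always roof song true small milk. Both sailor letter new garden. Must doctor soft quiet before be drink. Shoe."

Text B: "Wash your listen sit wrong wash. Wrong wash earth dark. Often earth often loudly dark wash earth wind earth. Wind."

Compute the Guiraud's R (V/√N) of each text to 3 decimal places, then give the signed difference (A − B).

A: V=19, N=19, R=4.359
B: V=10, N=20, R=2.236
Difference = 4.359 − 2.236 = 2.123

2.123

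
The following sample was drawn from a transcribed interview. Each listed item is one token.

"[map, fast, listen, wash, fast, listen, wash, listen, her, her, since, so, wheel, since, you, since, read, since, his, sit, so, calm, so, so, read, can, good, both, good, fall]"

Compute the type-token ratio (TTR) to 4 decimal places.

0.5667

N = 30 tokens, V = 17 types.
TTR = V / N = 17 / 30 = 0.5667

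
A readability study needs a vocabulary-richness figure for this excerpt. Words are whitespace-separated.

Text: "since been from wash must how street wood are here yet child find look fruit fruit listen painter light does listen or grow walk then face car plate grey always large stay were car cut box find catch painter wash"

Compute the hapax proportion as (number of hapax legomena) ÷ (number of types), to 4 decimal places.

0.8235

Frequencies: wash:2, find:2, fruit:2, listen:2, painter:2, car:2, since:1, been:1, from:1, must:1, how:1, street:1, wood:1, are:1, here:1, yet:1, child:1, look:1, light:1, does:1, … (14 more, each freq 1)
Hapax count = 28; type count = 34.
Ratio = 28 / 34 = 0.8235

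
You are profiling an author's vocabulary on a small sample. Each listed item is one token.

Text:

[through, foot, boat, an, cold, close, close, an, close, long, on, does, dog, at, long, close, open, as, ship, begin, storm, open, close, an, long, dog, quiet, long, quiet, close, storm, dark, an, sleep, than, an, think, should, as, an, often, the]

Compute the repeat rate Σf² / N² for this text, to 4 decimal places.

Frequencies: an:6, close:6, long:4, dog:2, open:2, as:2, storm:2, quiet:2, through:1, foot:1, boat:1, cold:1, on:1, does:1, at:1, ship:1, begin:1, dark:1, sleep:1, than:1, … (4 more, each freq 1)
Σf² = 124; N² = 1764
Repeat rate = 124 / 1764 = 0.0703

0.0703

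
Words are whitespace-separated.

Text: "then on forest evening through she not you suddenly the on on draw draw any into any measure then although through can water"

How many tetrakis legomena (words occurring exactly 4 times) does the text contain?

Frequencies: on:3, then:2, through:2, draw:2, any:2, forest:1, evening:1, she:1, not:1, you:1, suddenly:1, the:1, into:1, measure:1, although:1, can:1, water:1
Words with frequency 4: (none)

0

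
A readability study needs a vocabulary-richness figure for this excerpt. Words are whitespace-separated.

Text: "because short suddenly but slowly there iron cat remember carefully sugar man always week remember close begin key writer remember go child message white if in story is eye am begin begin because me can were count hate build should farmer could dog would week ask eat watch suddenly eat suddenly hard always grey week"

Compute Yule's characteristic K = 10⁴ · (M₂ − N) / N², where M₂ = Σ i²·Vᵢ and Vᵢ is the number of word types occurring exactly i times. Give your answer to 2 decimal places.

99.17

Frequencies: suddenly:3, remember:3, week:3, begin:3, because:2, always:2, eat:2, short:1, but:1, slowly:1, there:1, iron:1, cat:1, carefully:1, sugar:1, man:1, close:1, key:1, writer:1, go:1, … (24 more, each freq 1)
N = 55. Frequency spectrum: V_1=37, V_2=3, V_3=4
M₂ = 1²·37 + 2²·3 + 3²·4 = 85
K = 10000 × (85 − 55) / 55² = 99.17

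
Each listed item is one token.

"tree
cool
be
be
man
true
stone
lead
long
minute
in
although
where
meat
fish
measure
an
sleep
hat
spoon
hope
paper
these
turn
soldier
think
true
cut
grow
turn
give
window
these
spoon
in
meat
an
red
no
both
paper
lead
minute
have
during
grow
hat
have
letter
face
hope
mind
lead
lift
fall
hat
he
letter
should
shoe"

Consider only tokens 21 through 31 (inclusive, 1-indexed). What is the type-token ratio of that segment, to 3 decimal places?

0.909

Segment tokens 21–31: hope, paper, these, turn, soldier, think, true, cut, grow, turn, give
Segment N = 11, segment V = 10.
TTR = 10 / 11 = 0.909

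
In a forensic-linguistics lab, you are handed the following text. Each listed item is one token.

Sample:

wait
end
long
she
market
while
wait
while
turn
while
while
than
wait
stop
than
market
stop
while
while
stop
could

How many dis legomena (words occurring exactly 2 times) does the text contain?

Frequencies: while:6, wait:3, stop:3, market:2, than:2, end:1, long:1, she:1, turn:1, could:1
Words with frequency 2: market, than

2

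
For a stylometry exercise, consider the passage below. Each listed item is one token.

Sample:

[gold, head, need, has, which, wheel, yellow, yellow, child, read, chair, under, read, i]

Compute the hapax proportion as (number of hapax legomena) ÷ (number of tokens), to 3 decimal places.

0.714

Frequencies: yellow:2, read:2, gold:1, head:1, need:1, has:1, which:1, wheel:1, child:1, chair:1, under:1, i:1
Hapax count = 10; token count = 14.
Ratio = 10 / 14 = 0.714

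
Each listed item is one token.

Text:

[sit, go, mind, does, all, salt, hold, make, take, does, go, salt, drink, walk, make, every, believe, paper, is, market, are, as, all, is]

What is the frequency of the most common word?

Frequencies: go:2, does:2, all:2, salt:2, make:2, is:2, sit:1, mind:1, hold:1, take:1, drink:1, walk:1, every:1, believe:1, paper:1, market:1, are:1, as:1
Most common: 'go' with frequency 2.

2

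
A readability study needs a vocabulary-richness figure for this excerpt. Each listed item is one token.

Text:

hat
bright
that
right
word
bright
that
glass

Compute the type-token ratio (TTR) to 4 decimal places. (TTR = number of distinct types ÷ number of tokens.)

0.7500

N = 8 tokens, V = 6 types.
TTR = V / N = 6 / 8 = 0.7500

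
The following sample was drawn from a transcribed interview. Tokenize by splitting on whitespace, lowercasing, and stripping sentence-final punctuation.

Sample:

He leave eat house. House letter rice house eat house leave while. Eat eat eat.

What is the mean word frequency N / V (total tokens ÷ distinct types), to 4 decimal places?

N = 15 tokens, V = 7 types.
Mean frequency = N / V = 15 / 7 = 2.1429

2.1429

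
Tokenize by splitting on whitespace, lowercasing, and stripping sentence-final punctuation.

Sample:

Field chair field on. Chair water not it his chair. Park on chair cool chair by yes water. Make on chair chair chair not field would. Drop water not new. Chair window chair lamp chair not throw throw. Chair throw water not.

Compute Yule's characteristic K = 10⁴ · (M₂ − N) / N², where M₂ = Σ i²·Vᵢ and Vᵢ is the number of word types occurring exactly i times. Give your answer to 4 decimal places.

Frequencies: chair:12, not:5, water:4, field:3, on:3, throw:3, it:1, his:1, park:1, cool:1, by:1, yes:1, make:1, would:1, drop:1, new:1, window:1, lamp:1
N = 42. Frequency spectrum: V_1=12, V_3=3, V_4=1, V_5=1, V_12=1
M₂ = 1²·12 + 3²·3 + 4²·1 + 5²·1 + 12²·1 = 224
K = 10000 × (224 − 42) / 42² = 1031.7460

1031.7460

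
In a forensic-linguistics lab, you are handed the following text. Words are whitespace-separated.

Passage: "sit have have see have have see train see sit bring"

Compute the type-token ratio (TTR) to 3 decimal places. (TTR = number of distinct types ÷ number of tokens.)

0.455

N = 11 tokens, V = 5 types.
TTR = V / N = 5 / 11 = 0.455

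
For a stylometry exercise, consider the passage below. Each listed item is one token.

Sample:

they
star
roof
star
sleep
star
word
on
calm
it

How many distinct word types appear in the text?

Distinct types: {calm, it, on, roof, sleep, star, they, word}
V = 8

8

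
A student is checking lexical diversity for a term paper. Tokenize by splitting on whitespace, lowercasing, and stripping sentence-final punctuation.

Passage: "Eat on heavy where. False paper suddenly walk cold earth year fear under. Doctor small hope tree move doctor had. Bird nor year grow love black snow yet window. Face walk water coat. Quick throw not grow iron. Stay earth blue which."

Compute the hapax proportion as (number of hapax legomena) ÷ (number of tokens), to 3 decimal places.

0.762

Frequencies: walk:2, earth:2, year:2, doctor:2, grow:2, eat:1, on:1, heavy:1, where:1, false:1, paper:1, suddenly:1, cold:1, fear:1, under:1, small:1, hope:1, tree:1, move:1, had:1, … (17 more, each freq 1)
Hapax count = 32; token count = 42.
Ratio = 32 / 42 = 0.762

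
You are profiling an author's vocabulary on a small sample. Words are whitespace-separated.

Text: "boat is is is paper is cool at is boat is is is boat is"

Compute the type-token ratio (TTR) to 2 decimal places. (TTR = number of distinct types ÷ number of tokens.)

N = 15 tokens, V = 5 types.
TTR = V / N = 5 / 15 = 0.33

0.33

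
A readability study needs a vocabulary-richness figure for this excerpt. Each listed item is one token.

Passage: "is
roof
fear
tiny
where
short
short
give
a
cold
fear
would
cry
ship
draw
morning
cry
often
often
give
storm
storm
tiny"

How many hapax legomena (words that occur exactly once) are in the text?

9

Frequencies: fear:2, tiny:2, short:2, give:2, cry:2, often:2, storm:2, is:1, roof:1, where:1, a:1, cold:1, would:1, ship:1, draw:1, morning:1
Hapax (freq=1): a, cold, draw, is, morning, roof, ship, where, would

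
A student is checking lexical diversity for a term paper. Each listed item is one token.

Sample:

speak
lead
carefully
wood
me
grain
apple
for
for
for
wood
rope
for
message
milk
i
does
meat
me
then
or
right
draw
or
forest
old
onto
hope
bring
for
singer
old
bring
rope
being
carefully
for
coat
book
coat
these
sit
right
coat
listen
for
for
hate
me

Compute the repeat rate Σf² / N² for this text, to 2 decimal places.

Frequencies: for:8, me:3, coat:3, carefully:2, wood:2, rope:2, or:2, right:2, old:2, bring:2, speak:1, lead:1, grain:1, apple:1, message:1, milk:1, i:1, does:1, meat:1, then:1, … (11 more, each freq 1)
Σf² = 131; N² = 2401
Repeat rate = 131 / 2401 = 0.05

0.05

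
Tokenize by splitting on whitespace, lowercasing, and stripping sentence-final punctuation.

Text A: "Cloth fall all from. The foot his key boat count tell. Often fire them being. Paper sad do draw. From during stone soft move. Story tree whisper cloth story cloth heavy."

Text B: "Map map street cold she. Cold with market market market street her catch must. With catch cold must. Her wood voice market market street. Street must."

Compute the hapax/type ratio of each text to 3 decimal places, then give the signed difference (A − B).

0.616

A: hapax=24, V=27, ratio=0.889
B: hapax=3, V=11, ratio=0.273
Difference = 0.889 − 0.273 = 0.616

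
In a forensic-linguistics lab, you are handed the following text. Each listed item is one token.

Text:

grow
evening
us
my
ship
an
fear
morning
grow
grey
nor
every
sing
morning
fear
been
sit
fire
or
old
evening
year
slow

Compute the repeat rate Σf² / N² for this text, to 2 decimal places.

0.06

Frequencies: grow:2, evening:2, fear:2, morning:2, us:1, my:1, ship:1, an:1, grey:1, nor:1, every:1, sing:1, been:1, sit:1, fire:1, or:1, old:1, year:1, slow:1
Σf² = 31; N² = 529
Repeat rate = 31 / 529 = 0.06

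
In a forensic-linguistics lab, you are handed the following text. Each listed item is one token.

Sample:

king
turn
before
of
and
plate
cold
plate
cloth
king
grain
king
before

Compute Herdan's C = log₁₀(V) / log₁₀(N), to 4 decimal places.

0.8566

N = 13, V = 9.
log₁₀(V) = 0.954243, log₁₀(N) = 1.113943
C = 0.954243 / 1.113943 = 0.8566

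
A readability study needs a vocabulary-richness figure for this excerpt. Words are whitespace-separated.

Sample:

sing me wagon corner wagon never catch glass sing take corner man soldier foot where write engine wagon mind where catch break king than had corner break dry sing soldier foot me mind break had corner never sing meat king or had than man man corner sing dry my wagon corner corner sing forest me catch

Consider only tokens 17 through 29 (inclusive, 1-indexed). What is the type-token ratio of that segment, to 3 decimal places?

0.923

Segment tokens 17–29: engine, wagon, mind, where, catch, break, king, than, had, corner, break, dry, sing
Segment N = 13, segment V = 12.
TTR = 12 / 13 = 0.923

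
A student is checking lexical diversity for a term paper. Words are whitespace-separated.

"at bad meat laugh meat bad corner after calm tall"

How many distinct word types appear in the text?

8

Distinct types: {after, at, bad, calm, corner, laugh, meat, tall}
V = 8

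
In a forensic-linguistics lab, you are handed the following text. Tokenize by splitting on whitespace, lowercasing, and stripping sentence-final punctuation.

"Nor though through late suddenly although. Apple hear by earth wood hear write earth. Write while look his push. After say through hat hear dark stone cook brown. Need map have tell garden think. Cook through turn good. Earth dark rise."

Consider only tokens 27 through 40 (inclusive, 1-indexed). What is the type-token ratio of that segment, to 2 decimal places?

Segment tokens 27–40: cook, brown, need, map, have, tell, garden, think, cook, through, turn, good, earth, dark
Segment N = 14, segment V = 13.
TTR = 13 / 14 = 0.93

0.93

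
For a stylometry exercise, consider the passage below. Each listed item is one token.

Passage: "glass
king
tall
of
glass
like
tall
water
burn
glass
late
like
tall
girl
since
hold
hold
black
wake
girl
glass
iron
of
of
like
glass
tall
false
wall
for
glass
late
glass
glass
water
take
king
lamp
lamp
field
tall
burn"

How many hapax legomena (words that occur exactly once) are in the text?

9

Frequencies: glass:8, tall:5, of:3, like:3, king:2, water:2, burn:2, late:2, girl:2, hold:2, lamp:2, since:1, black:1, wake:1, iron:1, false:1, wall:1, for:1, take:1, field:1
Hapax (freq=1): black, false, field, for, iron, since, take, wake, wall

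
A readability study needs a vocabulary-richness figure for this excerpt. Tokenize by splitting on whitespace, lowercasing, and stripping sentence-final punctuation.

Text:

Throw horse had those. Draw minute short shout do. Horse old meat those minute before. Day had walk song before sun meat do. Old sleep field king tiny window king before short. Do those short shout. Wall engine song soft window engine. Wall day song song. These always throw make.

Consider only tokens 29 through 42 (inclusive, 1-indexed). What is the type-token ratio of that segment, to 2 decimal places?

0.79

Segment tokens 29–42: window, king, before, short, do, those, short, shout, wall, engine, song, soft, window, engine
Segment N = 14, segment V = 11.
TTR = 11 / 14 = 0.79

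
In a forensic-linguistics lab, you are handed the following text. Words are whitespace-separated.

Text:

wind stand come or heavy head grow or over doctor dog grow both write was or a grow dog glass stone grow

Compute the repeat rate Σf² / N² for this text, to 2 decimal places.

Frequencies: grow:4, or:3, dog:2, wind:1, stand:1, come:1, heavy:1, head:1, over:1, doctor:1, both:1, write:1, was:1, a:1, glass:1, stone:1
Σf² = 42; N² = 484
Repeat rate = 42 / 484 = 0.09

0.09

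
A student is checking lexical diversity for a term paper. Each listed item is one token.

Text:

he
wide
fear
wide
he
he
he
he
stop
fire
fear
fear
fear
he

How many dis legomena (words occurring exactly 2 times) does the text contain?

Frequencies: he:6, fear:4, wide:2, stop:1, fire:1
Words with frequency 2: wide

1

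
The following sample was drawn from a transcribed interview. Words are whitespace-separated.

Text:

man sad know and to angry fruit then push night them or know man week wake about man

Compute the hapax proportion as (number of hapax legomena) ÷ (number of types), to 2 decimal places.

Frequencies: man:3, know:2, sad:1, and:1, to:1, angry:1, fruit:1, then:1, push:1, night:1, them:1, or:1, week:1, wake:1, about:1
Hapax count = 13; type count = 15.
Ratio = 13 / 15 = 0.87

0.87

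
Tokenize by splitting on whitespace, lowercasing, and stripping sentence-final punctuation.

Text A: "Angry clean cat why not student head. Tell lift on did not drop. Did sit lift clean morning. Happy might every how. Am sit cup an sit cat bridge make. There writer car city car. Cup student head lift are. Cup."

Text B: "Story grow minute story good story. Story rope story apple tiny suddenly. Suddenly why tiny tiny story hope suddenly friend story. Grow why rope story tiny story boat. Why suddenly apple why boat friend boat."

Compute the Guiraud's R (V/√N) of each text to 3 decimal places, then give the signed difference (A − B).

A: V=28, N=41, R=4.373
B: V=12, N=35, R=2.028
Difference = 4.373 − 2.028 = 2.345

2.345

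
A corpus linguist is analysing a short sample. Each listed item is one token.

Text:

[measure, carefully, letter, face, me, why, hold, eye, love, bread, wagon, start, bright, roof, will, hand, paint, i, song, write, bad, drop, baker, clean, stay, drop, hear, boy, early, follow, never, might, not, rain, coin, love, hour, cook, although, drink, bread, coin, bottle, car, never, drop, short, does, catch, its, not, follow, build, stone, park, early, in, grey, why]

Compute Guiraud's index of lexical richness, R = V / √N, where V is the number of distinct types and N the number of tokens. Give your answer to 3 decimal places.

N = 59, V = 49.
√N = 7.681146
R = 49 / 7.681146 = 6.379

6.379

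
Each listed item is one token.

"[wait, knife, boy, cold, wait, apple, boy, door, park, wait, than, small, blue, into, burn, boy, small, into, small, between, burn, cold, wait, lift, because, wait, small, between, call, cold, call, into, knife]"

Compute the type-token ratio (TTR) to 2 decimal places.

0.48

N = 33 tokens, V = 16 types.
TTR = V / N = 16 / 33 = 0.48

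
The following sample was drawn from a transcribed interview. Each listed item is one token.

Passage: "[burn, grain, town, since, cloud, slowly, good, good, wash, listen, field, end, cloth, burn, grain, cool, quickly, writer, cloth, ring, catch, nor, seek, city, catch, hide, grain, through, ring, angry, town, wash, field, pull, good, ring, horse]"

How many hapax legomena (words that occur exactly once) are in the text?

Frequencies: grain:3, good:3, ring:3, burn:2, town:2, wash:2, field:2, cloth:2, catch:2, since:1, cloud:1, slowly:1, listen:1, end:1, cool:1, quickly:1, writer:1, nor:1, seek:1, city:1, … (5 more, each freq 1)
Hapax (freq=1): angry, city, cloud, cool, end, hide, horse, listen, nor, pull, quickly, seek, since, slowly, through, writer

16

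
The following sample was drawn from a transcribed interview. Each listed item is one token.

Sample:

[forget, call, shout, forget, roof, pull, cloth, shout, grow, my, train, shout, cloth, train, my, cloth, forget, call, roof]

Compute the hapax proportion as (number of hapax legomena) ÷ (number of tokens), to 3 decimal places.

0.105

Frequencies: forget:3, shout:3, cloth:3, call:2, roof:2, my:2, train:2, pull:1, grow:1
Hapax count = 2; token count = 19.
Ratio = 2 / 19 = 0.105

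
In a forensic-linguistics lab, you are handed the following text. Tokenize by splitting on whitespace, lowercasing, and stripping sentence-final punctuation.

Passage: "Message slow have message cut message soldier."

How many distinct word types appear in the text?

5

Distinct types: {cut, have, message, slow, soldier}
V = 5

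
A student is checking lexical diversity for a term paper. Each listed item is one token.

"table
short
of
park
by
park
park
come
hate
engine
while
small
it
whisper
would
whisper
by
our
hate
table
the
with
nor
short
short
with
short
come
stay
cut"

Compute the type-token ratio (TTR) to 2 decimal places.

N = 30 tokens, V = 19 types.
TTR = V / N = 19 / 30 = 0.63

0.63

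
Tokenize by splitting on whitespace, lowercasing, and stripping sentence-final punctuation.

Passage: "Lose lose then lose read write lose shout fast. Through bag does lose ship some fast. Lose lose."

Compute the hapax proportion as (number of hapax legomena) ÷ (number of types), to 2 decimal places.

Frequencies: lose:7, fast:2, then:1, read:1, write:1, shout:1, through:1, bag:1, does:1, ship:1, some:1
Hapax count = 9; type count = 11.
Ratio = 9 / 11 = 0.82

0.82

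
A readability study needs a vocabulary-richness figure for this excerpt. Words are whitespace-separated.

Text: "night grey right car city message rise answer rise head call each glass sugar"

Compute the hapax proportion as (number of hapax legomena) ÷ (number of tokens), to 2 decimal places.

Frequencies: rise:2, night:1, grey:1, right:1, car:1, city:1, message:1, answer:1, head:1, call:1, each:1, glass:1, sugar:1
Hapax count = 12; token count = 14.
Ratio = 12 / 14 = 0.86

0.86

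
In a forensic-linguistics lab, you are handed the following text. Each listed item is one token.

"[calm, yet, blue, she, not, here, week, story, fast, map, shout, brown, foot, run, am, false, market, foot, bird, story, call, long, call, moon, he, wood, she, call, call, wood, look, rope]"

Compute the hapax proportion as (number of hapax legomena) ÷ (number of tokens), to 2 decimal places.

Frequencies: call:4, she:2, story:2, foot:2, wood:2, calm:1, yet:1, blue:1, not:1, here:1, week:1, fast:1, map:1, shout:1, brown:1, run:1, am:1, false:1, market:1, bird:1, … (5 more, each freq 1)
Hapax count = 20; token count = 32.
Ratio = 20 / 32 = 0.63

0.63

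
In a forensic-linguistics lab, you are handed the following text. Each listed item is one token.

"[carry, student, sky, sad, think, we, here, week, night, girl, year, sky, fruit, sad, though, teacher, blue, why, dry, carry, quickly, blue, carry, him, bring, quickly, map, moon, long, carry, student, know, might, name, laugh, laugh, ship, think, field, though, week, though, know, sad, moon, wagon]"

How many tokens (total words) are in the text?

Tokens: carry, student, sky, sad, think, we, here, week, night, girl, year, sky, fruit, sad, though, teacher, blue, why, dry, carry, quickly, blue, carry, him, bring, quickly, map, moon, long, carry, student, know, might, name, laugh, laugh, ship, think, field, though, week, though, know, sad, moon, wagon
N = 46

46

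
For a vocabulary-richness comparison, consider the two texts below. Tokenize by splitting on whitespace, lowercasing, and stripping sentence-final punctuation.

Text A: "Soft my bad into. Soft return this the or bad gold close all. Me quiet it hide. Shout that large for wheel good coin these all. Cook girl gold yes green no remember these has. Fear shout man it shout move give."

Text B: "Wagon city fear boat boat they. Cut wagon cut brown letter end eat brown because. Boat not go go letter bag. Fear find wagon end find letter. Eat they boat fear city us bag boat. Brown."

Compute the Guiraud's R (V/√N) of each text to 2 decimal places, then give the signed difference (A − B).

A: V=34, N=42, R=5.25
B: V=16, N=36, R=2.67
Difference = 5.25 − 2.67 = 2.58

2.58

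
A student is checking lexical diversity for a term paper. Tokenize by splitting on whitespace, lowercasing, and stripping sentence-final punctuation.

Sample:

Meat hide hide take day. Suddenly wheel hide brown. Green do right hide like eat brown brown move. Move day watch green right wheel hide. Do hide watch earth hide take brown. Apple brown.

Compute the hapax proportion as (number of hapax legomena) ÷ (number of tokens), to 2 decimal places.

Frequencies: hide:7, brown:5, take:2, day:2, wheel:2, green:2, do:2, right:2, move:2, watch:2, meat:1, suddenly:1, like:1, eat:1, earth:1, apple:1
Hapax count = 6; token count = 34.
Ratio = 6 / 34 = 0.18

0.18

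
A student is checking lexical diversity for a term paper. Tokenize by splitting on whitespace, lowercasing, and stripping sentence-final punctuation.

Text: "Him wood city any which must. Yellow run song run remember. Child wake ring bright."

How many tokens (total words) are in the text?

15

Tokens: him, wood, city, any, which, must, yellow, run, song, run, remember, child, wake, ring, bright
N = 15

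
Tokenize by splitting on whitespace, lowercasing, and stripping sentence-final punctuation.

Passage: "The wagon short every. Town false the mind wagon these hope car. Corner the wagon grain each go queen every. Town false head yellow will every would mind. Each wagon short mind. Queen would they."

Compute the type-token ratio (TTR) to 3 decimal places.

N = 35 tokens, V = 20 types.
TTR = V / N = 20 / 35 = 0.571

0.571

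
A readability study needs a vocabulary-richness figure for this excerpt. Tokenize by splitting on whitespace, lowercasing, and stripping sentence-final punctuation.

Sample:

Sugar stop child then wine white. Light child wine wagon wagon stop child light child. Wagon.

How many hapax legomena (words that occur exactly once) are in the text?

Frequencies: child:4, wagon:3, stop:2, wine:2, light:2, sugar:1, then:1, white:1
Hapax (freq=1): sugar, then, white

3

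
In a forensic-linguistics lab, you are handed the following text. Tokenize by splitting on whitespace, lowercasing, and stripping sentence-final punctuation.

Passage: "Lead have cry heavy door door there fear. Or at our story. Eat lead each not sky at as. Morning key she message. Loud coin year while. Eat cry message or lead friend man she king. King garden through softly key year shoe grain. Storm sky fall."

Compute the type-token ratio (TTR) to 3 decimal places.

N = 47 tokens, V = 34 types.
TTR = V / N = 34 / 47 = 0.723

0.723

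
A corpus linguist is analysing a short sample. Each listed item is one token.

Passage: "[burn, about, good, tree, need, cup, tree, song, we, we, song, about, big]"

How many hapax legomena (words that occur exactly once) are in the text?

5

Frequencies: about:2, tree:2, song:2, we:2, burn:1, good:1, need:1, cup:1, big:1
Hapax (freq=1): big, burn, cup, good, need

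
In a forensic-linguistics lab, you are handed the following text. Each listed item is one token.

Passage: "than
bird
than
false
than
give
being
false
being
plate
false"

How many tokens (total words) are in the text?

Tokens: than, bird, than, false, than, give, being, false, being, plate, false
N = 11

11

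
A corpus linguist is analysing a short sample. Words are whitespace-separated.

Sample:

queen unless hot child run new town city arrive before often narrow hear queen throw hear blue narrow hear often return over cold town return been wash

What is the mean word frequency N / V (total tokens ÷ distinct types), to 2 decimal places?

N = 27 tokens, V = 20 types.
Mean frequency = N / V = 27 / 20 = 1.35

1.35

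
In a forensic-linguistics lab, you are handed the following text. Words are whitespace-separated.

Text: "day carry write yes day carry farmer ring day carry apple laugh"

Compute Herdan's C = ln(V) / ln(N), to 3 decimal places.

0.837

N = 12, V = 8.
ln(V) = 2.079442, ln(N) = 2.484907
C = 2.079442 / 2.484907 = 0.837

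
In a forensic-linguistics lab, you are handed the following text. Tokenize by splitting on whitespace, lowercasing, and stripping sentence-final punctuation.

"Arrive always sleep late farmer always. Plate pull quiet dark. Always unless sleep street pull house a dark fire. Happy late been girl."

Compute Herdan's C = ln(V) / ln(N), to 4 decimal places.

N = 23, V = 17.
ln(V) = 2.833213, ln(N) = 3.135494
C = 2.833213 / 3.135494 = 0.9036

0.9036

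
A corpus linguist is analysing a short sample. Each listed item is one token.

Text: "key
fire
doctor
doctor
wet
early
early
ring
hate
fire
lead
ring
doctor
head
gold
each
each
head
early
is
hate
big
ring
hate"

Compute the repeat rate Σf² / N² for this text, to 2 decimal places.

0.09

Frequencies: doctor:3, early:3, ring:3, hate:3, fire:2, head:2, each:2, key:1, wet:1, lead:1, gold:1, is:1, big:1
Σf² = 54; N² = 576
Repeat rate = 54 / 576 = 0.09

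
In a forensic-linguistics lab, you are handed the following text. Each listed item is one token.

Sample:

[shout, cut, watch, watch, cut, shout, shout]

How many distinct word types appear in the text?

Distinct types: {cut, shout, watch}
V = 3

3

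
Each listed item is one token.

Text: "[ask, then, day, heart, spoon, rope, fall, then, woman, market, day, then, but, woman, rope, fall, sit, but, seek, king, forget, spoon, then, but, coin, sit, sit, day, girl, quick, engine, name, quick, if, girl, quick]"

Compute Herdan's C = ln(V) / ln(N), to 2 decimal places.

N = 36, V = 20.
ln(V) = 2.995732, ln(N) = 3.583519
C = 2.995732 / 3.583519 = 0.84

0.84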